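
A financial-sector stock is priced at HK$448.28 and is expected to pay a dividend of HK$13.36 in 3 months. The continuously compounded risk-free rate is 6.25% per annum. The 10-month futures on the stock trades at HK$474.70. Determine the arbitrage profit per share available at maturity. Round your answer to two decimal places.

PV(dividends) I = 13.36·e^(−0.0625·3/12) = 13.1529
Fair futures F* = (S − I)·e^(rT) = (448.28 − 13.1529)·e^0.052083 = 435.1271 × 1.053463 = 458.3903
Market HK$474.70 > fair 458.3903: forward overpriced → cash-and-carry (borrow at r, buy the stock and collect the dividends, short the forward).
Profit at T = |F_mkt − F*| = |474.70 − 458.3903| = HK$16.31 per share

HK$16.31 per share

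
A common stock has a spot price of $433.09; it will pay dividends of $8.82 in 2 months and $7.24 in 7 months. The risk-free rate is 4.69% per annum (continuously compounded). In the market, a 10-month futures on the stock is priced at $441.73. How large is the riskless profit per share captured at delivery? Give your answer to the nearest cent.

PV(dividends) I = 8.82·e^(−0.0469·2/12) + 7.24·e^(−0.0469·7/12) = 15.7959
Fair futures F* = (S − I)·e^(rT) = (433.09 − 15.7959)·e^0.039083 = 417.2941 × 1.039857 = 433.9262
Market $441.73 > fair 433.9262: forward overpriced → cash-and-carry (borrow at r, buy the stock and collect the dividends, short the forward).
Profit at T = |F_mkt − F*| = |441.73 − 433.9262| = $7.80 per share

$7.80 per share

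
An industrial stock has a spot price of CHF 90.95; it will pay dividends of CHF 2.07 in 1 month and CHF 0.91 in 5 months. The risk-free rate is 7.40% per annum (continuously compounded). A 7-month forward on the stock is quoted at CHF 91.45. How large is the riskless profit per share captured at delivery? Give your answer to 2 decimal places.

CHF 0.44 per share

PV(dividends) I = 2.07·e^(−0.0740·1/12) + 0.91·e^(−0.0740·5/12) = 2.9396
Fair forward F* = (S − I)·e^(rT) = (90.95 − 2.9396)·e^0.043167 = 88.0104 × 1.044112 = 91.8927
Market CHF 91.45 < fair 91.8927: forward underpriced → reverse cash-and-carry (short the stock, invest proceeds at r, pay the dividends, go long the forward).
Profit at T = |F_mkt − F*| = |91.45 − 91.8927| = CHF 0.44 per share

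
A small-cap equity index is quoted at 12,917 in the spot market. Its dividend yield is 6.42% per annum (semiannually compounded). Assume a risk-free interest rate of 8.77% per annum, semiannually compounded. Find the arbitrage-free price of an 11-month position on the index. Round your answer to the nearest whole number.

F = S · (1+r/2)^(2T) / (1+q/2)^(2T)
= 12917 × 1.081857 / 1.059636 = 12917 × 1.020970
F = 13,188

13,188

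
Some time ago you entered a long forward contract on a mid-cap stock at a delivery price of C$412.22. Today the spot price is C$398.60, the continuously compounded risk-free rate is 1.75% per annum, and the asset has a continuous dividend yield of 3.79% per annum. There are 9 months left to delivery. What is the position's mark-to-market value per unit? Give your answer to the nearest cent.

-C$19.42

Current fair forward for the remaining 9 months: F = S·e^((r − q)·T), (r − q) = 0.0175 − 0.0379 = -0.0204
F = 398.60 · e^(-0.0204 × 9/12) = 398.60 × 0.984816 = 392.5477
Value of long forward = (F − K)·e^(−rT) = (392.5477 − 412.22) · e^(−0.0175·9/12)
= -19.6723 × 0.986961 = -19.42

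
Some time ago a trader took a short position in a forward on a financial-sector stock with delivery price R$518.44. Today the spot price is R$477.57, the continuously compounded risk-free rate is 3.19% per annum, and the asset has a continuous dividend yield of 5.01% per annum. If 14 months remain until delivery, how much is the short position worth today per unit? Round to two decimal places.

R$49.04

Current fair forward for the remaining 14 months: F = S·e^((r − q)·T), (r − q) = 0.0319 − 0.0501 = -0.0182
F = 477.57 · e^(-0.0182 × 14/12) = 477.57 × 0.978991 = 467.5367
Value of long forward = (F − K)·e^(−rT) = (467.5367 − 518.44) · e^(−0.0319·14/12)
= -50.9033 × 0.963467 = -49.04
Short position value = −(long value) = R$49.04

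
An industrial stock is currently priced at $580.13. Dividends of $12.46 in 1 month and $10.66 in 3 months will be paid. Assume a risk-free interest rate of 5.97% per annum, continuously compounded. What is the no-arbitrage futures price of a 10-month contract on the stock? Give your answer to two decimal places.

PV(dividends) I = 12.46·e^(−0.0597·1/12) + 10.66·e^(−0.0597·3/12)
I = 12.3982 + 10.5021 = 22.9003
F = (S − I)·e^(rT) = (580.13 − 22.9003) · e^(0.0597·10/12)
= 557.2297 · e^0.049750 = 557.2297 × 1.051008 = $585.65

$585.65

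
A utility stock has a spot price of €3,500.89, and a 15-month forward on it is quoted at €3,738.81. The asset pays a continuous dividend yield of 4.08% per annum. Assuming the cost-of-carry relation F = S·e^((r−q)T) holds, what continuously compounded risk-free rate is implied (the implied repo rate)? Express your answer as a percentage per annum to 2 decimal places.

9.34%

From F = S·e^((r−q)T): (r − q) = ln(F/S)/T
ln(3738.81/3500.89) = ln(1.067960) = 0.065750
(r − q) = 0.065750 / (15/12) = 0.052600
r = ln(F/S)/T + q = 0.052600 + 0.0408 = 0.093400
r = 9.34%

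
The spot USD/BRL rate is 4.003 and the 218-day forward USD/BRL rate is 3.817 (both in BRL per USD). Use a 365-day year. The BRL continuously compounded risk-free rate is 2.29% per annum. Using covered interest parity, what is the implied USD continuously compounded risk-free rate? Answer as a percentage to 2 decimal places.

10.26%

F = S·e^((r_BRL − r_USD)T) ⇒ r_USD = r_BRL − ln(F/S)/T
ln(3.817/4.003) = -0.047579; /(218/365) = -0.079662
r_USD = 0.0229 + 0.079662 = 0.102562
r_USD = 10.26%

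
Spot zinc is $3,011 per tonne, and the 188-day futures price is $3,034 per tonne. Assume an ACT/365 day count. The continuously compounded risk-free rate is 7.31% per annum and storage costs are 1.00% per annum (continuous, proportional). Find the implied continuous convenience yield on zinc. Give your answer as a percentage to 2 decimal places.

F = S·e^((r+u−y)T) ⇒ (r+u−y) = ln(F/S)/T
ln(3034/3011) = 0.007610; /T ⇒ 0.014775
y = r + u − ln(F/S)/T = 0.0731 + 0.0100 − 0.014775 = 0.068325
y = 6.83%

6.83%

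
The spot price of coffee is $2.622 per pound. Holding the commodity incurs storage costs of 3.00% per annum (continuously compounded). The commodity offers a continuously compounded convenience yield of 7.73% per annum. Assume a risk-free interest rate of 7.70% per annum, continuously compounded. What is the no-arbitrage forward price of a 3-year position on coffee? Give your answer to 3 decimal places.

$2.866 per pound

Net carry = r + u − y = 0.0770 + 0.0300 − 0.0773 = 0.0297
F = S·e^((r+u−y)T) = 2.622 · e^(0.0297 × 3) = 2.622 · e^0.089100
= 2.622 × 1.093190 = $2.866 per pound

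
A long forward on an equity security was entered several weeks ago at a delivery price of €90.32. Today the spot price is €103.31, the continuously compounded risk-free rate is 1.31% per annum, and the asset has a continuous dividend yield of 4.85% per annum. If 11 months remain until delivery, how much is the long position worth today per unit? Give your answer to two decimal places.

Current fair forward for the remaining 11 months: F = S·e^((r − q)·T), (r − q) = 0.0131 − 0.0485 = -0.0354
F = 103.31 · e^(-0.0354 × 11/12) = 103.31 × 0.968071 = 100.0114
Value of long forward = (F − K)·e^(−rT) = (100.0114 − 90.32) · e^(−0.0131·11/12)
= 9.6914 × 0.988063 = 9.58

€9.58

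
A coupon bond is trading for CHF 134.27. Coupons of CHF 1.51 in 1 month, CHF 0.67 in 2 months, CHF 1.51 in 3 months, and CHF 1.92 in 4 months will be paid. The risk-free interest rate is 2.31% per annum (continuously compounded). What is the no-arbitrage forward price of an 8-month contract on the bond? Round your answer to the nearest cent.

PV(coupons) I = 1.51·e^(−0.0231·1/12) + 0.67·e^(−0.0231·2/12) + 1.51·e^(−0.0231·3/12) + 1.92·e^(−0.0231·4/12)
I = 1.5071 + 0.6674 + 1.5013 + 1.9053 = 5.5811
F = (S − I)·e^(rT) = (134.27 − 5.5811) · e^(0.0231·8/12)
= 128.6889 · e^0.015400 = 128.6889 × 1.015519 = CHF 130.69

CHF 130.69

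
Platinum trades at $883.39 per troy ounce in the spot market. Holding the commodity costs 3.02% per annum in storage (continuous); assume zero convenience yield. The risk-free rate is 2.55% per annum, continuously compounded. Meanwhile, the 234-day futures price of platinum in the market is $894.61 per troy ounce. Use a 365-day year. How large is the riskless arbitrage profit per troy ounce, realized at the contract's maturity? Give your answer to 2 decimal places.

$20.89 per troy ounce

Fair futures: F* = S·e^(carry·T), with carry = (r + u) = 0.0255 + 0.0302 = 0.0557
F* = 883.39 · e^(0.0557 × 234/365) = 883.39 · e^0.035709 = 883.39 × 1.036354 = $915.5048
Market $894.61 < fair $915.5048: forward underpriced → reverse cash-and-carry (short spot, go long the forward).
At maturity, profit = |F_mkt − F*| = |894.61 − 915.5048| = $20.89 per troy ounce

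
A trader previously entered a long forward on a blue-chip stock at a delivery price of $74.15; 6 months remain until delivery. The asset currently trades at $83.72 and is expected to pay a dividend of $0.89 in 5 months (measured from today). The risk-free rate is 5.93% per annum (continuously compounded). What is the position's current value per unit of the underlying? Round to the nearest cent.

$10.87

PV(remaining dividends) I = 0.89·e^(−0.0593·5/12) = 0.8683
Current forward F = (S − I)·e^(rT) = (83.72 − 0.8683)·e^(0.0593·6/12) = 82.8517 × 1.030094 = 85.3450
Value (long) = (F − K)·e^(−rT) = (85.3450 − 74.15) × 0.970785 = 10.8679
Value = $10.87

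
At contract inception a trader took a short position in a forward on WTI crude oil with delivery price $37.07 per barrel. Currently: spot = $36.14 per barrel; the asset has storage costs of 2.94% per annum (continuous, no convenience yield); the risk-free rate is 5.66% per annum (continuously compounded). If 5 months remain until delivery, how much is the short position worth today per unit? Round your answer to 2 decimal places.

Current fair forward for the remaining 5 months: F = S·e^((r + u)·T), (r + u) = 0.0566 + 0.0294 = 0.0860
F = 36.14 · e^(0.0860 × 5/12) = 36.14 × 1.036483 = 37.4585
Value of long forward = (F − K)·e^(−rT) = (37.4585 − 37.07) · e^(−0.0566·5/12)
= 0.3885 × 0.976693 = 0.38
Short position value = −(long value) = -$0.38

-$0.38 per barrel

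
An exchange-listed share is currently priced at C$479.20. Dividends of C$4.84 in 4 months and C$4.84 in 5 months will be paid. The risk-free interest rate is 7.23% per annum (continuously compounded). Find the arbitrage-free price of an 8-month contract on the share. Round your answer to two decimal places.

PV(dividends) I = 4.84·e^(−0.0723·4/12) + 4.84·e^(−0.0723·5/12)
I = 4.7248 + 4.6964 = 9.4212
F = (S − I)·e^(rT) = (479.20 − 9.4212) · e^(0.0723·8/12)
= 469.7788 · e^0.048200 = 469.7788 × 1.049381 = C$492.98

C$492.98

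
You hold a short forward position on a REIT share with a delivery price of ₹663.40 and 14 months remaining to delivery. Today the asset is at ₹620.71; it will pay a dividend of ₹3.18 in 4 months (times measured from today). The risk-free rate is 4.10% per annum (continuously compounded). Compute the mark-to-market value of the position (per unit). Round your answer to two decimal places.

PV(remaining dividends) I = 3.18·e^(−0.0410·4/12) = 3.1368
Current forward F = (S − I)·e^(rT) = (620.71 − 3.1368)·e^(0.0410·14/12) = 617.5732 × 1.048996 = 647.8318
Value (long) = (F − K)·e^(−rT) = (647.8318 − 663.40) × 0.953293 = -14.8411
Short position value = −(long value) = ₹14.84

₹14.84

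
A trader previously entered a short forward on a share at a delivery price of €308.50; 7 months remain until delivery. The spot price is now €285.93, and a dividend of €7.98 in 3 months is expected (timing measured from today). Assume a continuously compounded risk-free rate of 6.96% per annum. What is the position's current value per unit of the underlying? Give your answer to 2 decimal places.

€18.14

PV(remaining dividends) I = 7.98·e^(−0.0696·3/12) = 7.8423
Current forward F = (S − I)·e^(rT) = (285.93 − 7.8423)·e^(0.0696·7/12) = 278.0877 × 1.041435 = 289.6103
Value (long) = (F − K)·e^(−rT) = (289.6103 − 308.50) × 0.960213 = -18.1381
Short position value = −(long value) = €18.14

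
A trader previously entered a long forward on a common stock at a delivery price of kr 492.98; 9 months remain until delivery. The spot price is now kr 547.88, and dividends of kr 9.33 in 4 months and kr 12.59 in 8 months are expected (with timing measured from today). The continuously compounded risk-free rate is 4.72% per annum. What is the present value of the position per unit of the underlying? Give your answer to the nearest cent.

PV(remaining dividends) I = 9.33·e^(−0.0472·4/12) + 12.59·e^(−0.0472·8/12) = 21.3844
Current forward F = (S − I)·e^(rT) = (547.88 − 21.3844)·e^(0.0472·9/12) = 526.4956 × 1.036034 = 545.4673
Value (long) = (F − K)·e^(−rT) = (545.4673 − 492.98) × 0.965219 = 50.6617
Value = kr 50.66

kr 50.66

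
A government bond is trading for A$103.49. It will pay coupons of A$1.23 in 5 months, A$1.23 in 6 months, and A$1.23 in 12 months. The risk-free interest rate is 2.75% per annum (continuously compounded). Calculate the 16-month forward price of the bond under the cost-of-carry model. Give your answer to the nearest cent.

PV(coupons) I = 1.23·e^(−0.0275·5/12) + 1.23·e^(−0.0275·6/12) + 1.23·e^(−0.0275·12/12)
I = 1.2160 + 1.2132 + 1.1966 = 3.6258
F = (S − I)·e^(rT) = (103.49 − 3.6258) · e^(0.0275·16/12)
= 99.8642 · e^0.036667 = 99.8642 × 1.037348 = A$103.59

A$103.59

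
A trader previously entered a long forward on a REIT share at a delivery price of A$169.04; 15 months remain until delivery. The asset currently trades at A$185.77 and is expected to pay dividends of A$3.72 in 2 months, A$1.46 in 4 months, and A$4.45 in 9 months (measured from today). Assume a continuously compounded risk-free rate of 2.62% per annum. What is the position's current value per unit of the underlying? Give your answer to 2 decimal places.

A$12.66

PV(remaining dividends) I = 3.72·e^(−0.0262·2/12) + 1.46·e^(−0.0262·4/12) + 4.45·e^(−0.0262·9/12) = 9.5145
Current forward F = (S − I)·e^(rT) = (185.77 − 9.5145)·e^(0.0262·15/12) = 176.2555 × 1.033292 = 182.1234
Value (long) = (F − K)·e^(−rT) = (182.1234 − 169.04) × 0.967780 = 12.6619
Value = A$12.66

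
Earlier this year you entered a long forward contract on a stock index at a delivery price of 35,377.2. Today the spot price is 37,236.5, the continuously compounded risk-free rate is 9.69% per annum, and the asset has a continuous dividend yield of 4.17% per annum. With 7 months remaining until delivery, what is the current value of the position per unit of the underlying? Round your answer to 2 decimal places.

Current fair forward for the remaining 7 months: F = S·e^((r − q)·T), (r − q) = 0.0969 − 0.0417 = 0.0552
F = 37236.5 · e^(0.0552 × 7/12) = 37236.5 × 1.03272403 = 38455.0283
Value of long forward = (F − K)·e^(−rT) = (38455.0283 − 35377.2) · e^(−0.0969·7/12)
= 3077.8283 × 0.94504286 = 2908.68

2908.68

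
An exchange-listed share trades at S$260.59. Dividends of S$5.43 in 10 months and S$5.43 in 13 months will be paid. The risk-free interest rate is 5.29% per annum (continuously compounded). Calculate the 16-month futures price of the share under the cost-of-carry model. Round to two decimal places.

PV(dividends) I = 5.43·e^(−0.0529·10/12) + 5.43·e^(−0.0529·13/12)
I = 5.1958 + 5.1276 = 10.3234
F = (S − I)·e^(rT) = (260.59 − 10.3234) · e^(0.0529·16/12)
= 250.2666 · e^0.070533 = 250.2666 × 1.073080 = S$268.56

S$268.56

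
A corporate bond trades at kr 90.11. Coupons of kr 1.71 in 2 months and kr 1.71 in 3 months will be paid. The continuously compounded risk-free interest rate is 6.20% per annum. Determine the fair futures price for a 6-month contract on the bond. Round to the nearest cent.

kr 89.46

PV(coupons) I = 1.71·e^(−0.0620·2/12) + 1.71·e^(−0.0620·3/12)
I = 1.6924 + 1.6837 = 3.3761
F = (S − I)·e^(rT) = (90.11 − 3.3761) · e^(0.0620·6/12)
= 86.7339 · e^0.031000 = 86.7339 × 1.031486 = kr 89.46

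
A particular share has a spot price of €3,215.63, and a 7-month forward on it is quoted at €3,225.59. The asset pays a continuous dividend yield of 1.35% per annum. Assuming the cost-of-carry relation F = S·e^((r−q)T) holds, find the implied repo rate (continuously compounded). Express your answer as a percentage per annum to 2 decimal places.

1.88%

From F = S·e^((r−q)T): (r − q) = ln(F/S)/T
ln(3225.59/3215.63) = ln(1.003097) = 0.003092
(r − q) = 0.003092 / (7/12) = 0.005301
r = ln(F/S)/T + q = 0.005301 + 0.0135 = 0.018801
r = 1.88%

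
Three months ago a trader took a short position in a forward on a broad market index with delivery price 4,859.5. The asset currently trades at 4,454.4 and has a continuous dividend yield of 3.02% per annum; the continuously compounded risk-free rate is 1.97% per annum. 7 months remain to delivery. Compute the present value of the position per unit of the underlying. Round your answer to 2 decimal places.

427.36

Current fair forward for the remaining 7 months: F = S·e^((r − q)·T), (r − q) = 0.0197 − 0.0302 = -0.0105
F = 4454.4 · e^(-0.0105 × 7/12) = 4454.4 × 0.99389372 = 4427.2002
Value of long forward = (F − K)·e^(−rT) = (4427.2002 − 4859.5) · e^(−0.0197·7/12)
= -432.2998 × 0.98857411 = -427.36
Short position value = −(long value) = 427.36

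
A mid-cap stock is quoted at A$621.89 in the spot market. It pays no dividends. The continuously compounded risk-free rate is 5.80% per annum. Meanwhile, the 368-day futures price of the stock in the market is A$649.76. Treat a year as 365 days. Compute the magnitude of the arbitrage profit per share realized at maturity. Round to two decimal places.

Fair futures: F* = S·e^(carry·T), with carry = r = 0.0580
F* = 621.89 · e^(0.0580 × 368/365) = 621.89 · e^0.058477 = 621.89 × 1.060221 = A$659.3408
Market A$649.76 < fair A$659.3408: forward underpriced → reverse cash-and-carry (short spot, go long the forward).
At maturity, profit = |F_mkt − F*| = |649.76 − 659.3408| = A$9.58 per share

A$9.58 per share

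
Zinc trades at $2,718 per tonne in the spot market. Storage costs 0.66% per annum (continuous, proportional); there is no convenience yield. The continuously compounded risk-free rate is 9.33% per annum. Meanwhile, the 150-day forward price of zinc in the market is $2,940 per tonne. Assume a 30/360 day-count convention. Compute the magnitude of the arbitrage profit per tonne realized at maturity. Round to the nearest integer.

$106 per tonne

Fair forward: F* = S·e^(carry·T), with carry = (r + u) = 0.0933 + 0.0066 = 0.0999
F* = 2718 · e^(0.0999 × 150/360) = 2718 · e^0.041625 = 2718 × 1.042503 = $2833.5232
Market $2940 > fair $2833.5232: forward overpriced → cash-and-carry (buy spot, short the forward).
At maturity, profit = |F_mkt − F*| = |2940 − 2833.5232| = $106 per tonne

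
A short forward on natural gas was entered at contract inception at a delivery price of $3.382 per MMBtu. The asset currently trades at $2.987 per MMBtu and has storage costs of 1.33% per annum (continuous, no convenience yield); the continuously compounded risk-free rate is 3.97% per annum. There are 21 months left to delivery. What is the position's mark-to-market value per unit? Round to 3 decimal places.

Current fair forward for the remaining 21 months: F = S·e^((r + u)·T), (r + u) = 0.0397 + 0.0133 = 0.0530
F = 2.987 · e^(0.0530 × 21/12) = 2.987 × 1.097187 = 3.2773
Value of long forward = (F − K)·e^(−rT) = (3.2773 − 3.382) · e^(−0.0397·21/12)
= -0.1047 × 0.932883 = -0.098
Short position value = −(long value) = $0.098

$0.098 per MMBtu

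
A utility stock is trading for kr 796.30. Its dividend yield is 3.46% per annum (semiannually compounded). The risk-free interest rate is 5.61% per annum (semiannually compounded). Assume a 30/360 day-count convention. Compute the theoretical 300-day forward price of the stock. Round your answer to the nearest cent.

kr 810.37

F = S · (1+r/2)^(2T) / (1+q/2)^(2T)
= 796.30 × 1.047186 / 1.028999 = 796.30 × 1.017674
F = kr 810.37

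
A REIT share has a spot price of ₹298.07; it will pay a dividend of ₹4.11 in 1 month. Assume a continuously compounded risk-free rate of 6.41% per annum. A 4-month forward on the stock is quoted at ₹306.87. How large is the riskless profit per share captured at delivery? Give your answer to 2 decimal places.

PV(dividends) I = 4.11·e^(−0.0641·1/12) = 4.0881
Fair forward F* = (S − I)·e^(rT) = (298.07 − 4.0881)·e^0.021367 = 293.9819 × 1.021597 = 300.3310
Market ₹306.87 > fair 300.3310: forward overpriced → cash-and-carry (borrow at r, buy the stock and collect the dividends, short the forward).
Profit at T = |F_mkt − F*| = |306.87 − 300.3310| = ₹6.54 per share

₹6.54 per share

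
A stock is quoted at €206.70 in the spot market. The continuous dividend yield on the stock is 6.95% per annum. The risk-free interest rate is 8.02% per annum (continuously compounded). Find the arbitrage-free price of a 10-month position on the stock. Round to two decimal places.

F = S·e^((r − q)T) = 206.70 · e^((0.0802 − 0.0695) × 10/12)
= 206.70 · e^0.008917 = 206.70 × 1.008957
F = €208.55

€208.55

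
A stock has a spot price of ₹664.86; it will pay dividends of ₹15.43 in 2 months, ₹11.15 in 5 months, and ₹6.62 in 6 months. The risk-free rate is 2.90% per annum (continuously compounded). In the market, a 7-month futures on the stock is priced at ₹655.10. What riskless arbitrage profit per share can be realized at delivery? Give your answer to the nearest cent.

PV(dividends) I = 15.43·e^(−0.0290·2/12) + 11.15·e^(−0.0290·5/12) + 6.62·e^(−0.0290·6/12) = 32.8964
Fair futures F* = (S − I)·e^(rT) = (664.86 − 32.8964)·e^0.016917 = 631.9636 × 1.017061 = 642.7455
Market ₹655.10 > fair 642.7455: forward overpriced → cash-and-carry (borrow at r, buy the stock and collect the dividends, short the forward).
Profit at T = |F_mkt − F*| = |655.10 − 642.7455| = ₹12.35 per share

₹12.35 per share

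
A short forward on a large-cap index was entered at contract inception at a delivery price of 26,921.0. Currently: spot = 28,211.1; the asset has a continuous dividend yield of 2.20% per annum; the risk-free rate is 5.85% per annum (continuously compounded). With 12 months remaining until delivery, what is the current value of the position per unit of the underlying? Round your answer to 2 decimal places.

-2205.93

Current fair forward for the remaining 12 months: F = S·e^((r − q)·T), (r − q) = 0.0585 − 0.0220 = 0.0365
F = 28211.1 · e^(0.0365 × 12/12) = 28211.1 × 1.03717430 = 29259.8279
Value of long forward = (F − K)·e^(−rT) = (29259.8279 − 26921.0) · e^(−0.0585·12/12)
= 2338.8279 × 0.94317824 = 2205.93
Short position value = −(long value) = -2205.93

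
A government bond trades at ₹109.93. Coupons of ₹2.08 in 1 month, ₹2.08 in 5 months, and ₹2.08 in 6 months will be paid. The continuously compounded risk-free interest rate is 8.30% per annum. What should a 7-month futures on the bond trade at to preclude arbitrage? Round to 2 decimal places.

PV(coupons) I = 2.08·e^(−0.0830·1/12) + 2.08·e^(−0.0830·5/12) + 2.08·e^(−0.0830·6/12)
I = 2.0657 + 2.0093 + 1.9954 = 6.0704
F = (S − I)·e^(rT) = (109.93 − 6.0704) · e^(0.0830·7/12)
= 103.8596 · e^0.048417 = 103.8596 × 1.049608 = ₹109.01

₹109.01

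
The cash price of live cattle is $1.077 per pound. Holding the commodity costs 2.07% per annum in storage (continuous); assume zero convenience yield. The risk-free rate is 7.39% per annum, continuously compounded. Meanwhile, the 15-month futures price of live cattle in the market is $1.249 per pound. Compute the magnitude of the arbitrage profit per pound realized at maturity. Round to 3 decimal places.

Fair futures: F* = S·e^(carry·T), with carry = (r + u) = 0.0739 + 0.0207 = 0.0946
F* = 1.077 · e^(0.0946 × 15/12) = 1.077 · e^0.118250 = 1.077 × 1.125525 = $1.2122
Market $1.249 > fair $1.2122: forward overpriced → cash-and-carry (buy spot, short the forward).
At maturity, profit = |F_mkt − F*| = |1.249 − 1.2122| = $0.037 per pound

$0.037 per pound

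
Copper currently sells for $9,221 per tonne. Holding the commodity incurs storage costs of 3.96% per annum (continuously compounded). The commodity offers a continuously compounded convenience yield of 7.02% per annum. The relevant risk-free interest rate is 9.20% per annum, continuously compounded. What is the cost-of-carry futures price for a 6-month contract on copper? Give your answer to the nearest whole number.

Net carry = r + u − y = 0.0920 + 0.0396 − 0.0702 = 0.0614
F = S·e^((r+u−y)T) = 9221 · e^(0.0614 × 6/12) = 9221 · e^0.030700
= 9221 × 1.031176 = $9,508 per tonne

$9,508 per tonne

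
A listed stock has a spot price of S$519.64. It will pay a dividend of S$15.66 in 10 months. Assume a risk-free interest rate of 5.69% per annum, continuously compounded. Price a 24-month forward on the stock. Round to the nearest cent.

PV(dividends) I = 15.66·e^(−0.0569·10/12)
I = 14.9348
F = (S − I)·e^(rT) = (519.64 − 14.9348) · e^(0.0569·24/12)
= 504.7052 · e^0.113800 = 504.7052 × 1.120528 = S$565.54

S$565.54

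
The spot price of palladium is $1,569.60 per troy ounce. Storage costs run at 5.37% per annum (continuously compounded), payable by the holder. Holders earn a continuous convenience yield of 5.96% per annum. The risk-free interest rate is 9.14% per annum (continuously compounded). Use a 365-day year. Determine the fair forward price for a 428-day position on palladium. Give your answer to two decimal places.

Net carry = r + u − y = 0.0914 + 0.0537 − 0.0596 = 0.0855
F = S·e^((r+u−y)T) = 1569.60 · e^(0.0855 × 428/365) = 1569.60 · e^0.10025753
= 1569.60 × 1.10545557 = $1,735.12 per troy ounce

$1,735.12 per troy ounce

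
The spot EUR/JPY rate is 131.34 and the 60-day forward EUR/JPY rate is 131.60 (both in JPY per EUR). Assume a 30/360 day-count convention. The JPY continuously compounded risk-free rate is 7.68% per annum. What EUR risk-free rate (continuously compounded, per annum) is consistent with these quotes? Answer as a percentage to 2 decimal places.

F = S·e^((r_JPY − r_EUR)T) ⇒ r_EUR = r_JPY − ln(F/S)/T
ln(131.60/131.34) = 0.001978; /(60/360) = 0.011868
r_EUR = 0.0768 − 0.011868 = 0.064932
r_EUR = 6.49%

6.49%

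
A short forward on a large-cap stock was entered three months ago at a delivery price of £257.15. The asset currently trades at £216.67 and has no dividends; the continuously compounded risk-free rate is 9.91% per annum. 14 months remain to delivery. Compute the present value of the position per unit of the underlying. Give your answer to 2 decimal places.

Current fair forward for the remaining 14 months: F = S·e^(r·T), r = 0.0991
F = 216.67 · e^(0.0991 × 14/12) = 216.67 × 1.122565 = 243.2262
Value of long forward = (F − K)·e^(−rT) = (243.2262 − 257.15) · e^(−0.0991·14/12)
= -13.9238 × 0.890817 = -12.40
Short position value = −(long value) = £12.40

£12.40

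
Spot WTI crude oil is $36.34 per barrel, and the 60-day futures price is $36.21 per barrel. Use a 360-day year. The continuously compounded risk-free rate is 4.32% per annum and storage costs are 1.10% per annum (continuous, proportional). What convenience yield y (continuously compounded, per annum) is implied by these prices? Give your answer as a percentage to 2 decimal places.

F = S·e^((r+u−y)T) ⇒ (r+u−y) = ln(F/S)/T
ln(36.21/36.34) = -0.003584; /T ⇒ -0.021504
y = r + u − ln(F/S)/T = 0.0432 + 0.0110 + 0.021504 = 0.075704
y = 7.57%

7.57%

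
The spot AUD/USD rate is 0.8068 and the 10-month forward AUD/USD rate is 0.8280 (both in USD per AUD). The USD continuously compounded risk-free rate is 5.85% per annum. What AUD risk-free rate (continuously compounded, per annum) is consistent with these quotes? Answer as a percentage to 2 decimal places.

2.74%

F = S·e^((r_USD − r_AUD)T) ⇒ r_AUD = r_USD − ln(F/S)/T
ln(0.8280/0.8068) = 0.025937; /(10/12) = 0.031124
r_AUD = 0.0585 − 0.031124 = 0.027376
r_AUD = 2.74%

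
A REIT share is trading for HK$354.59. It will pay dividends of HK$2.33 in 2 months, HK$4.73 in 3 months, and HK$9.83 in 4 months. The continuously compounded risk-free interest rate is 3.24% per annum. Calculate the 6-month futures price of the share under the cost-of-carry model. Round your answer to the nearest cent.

HK$343.37

PV(dividends) I = 2.33·e^(−0.0324·2/12) + 4.73·e^(−0.0324·3/12) + 9.83·e^(−0.0324·4/12)
I = 2.3175 + 4.6918 + 9.7244 = 16.7337
F = (S − I)·e^(rT) = (354.59 − 16.7337) · e^(0.0324·6/12)
= 337.8563 · e^0.016200 = 337.8563 × 1.016332 = HK$343.37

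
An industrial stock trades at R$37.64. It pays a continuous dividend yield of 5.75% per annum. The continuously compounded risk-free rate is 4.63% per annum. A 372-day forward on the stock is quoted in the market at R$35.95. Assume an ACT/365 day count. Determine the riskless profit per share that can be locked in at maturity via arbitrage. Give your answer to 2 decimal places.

Fair forward: F* = S·e^(carry·T), with carry = (r − q) = 0.0463 − 0.0575 = -0.0112
F* = 37.64 · e^(-0.0112 × 372/365) = 37.64 · e^-0.011415 = 37.64 × 0.988650 = R$37.2128
Market R$35.95 < fair R$37.2128: forward underpriced → reverse cash-and-carry (short spot, go long the forward).
At maturity, profit = |F_mkt − F*| = |35.95 − 37.2128| = R$1.26 per share

R$1.26 per share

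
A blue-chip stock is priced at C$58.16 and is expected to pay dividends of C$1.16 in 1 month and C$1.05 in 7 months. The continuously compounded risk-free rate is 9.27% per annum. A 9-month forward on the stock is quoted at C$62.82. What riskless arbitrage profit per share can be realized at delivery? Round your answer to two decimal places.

C$2.77 per share

PV(dividends) I = 1.16·e^(−0.0927·1/12) + 1.05·e^(−0.0927·7/12) = 2.1458
Fair forward F* = (S − I)·e^(rT) = (58.16 − 2.1458)·e^0.069525 = 56.0142 × 1.071999 = 60.0472
Market C$62.82 > fair 60.0472: forward overpriced → cash-and-carry (borrow at r, buy the stock and collect the dividends, short the forward).
Profit at T = |F_mkt − F*| = |62.82 − 60.0472| = C$2.77 per share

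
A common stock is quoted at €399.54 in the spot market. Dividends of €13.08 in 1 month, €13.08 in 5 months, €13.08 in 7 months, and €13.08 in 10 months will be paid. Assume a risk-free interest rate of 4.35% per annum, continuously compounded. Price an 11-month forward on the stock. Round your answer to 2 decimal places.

PV(dividends) I = 13.08·e^(−0.0435·1/12) + 13.08·e^(−0.0435·5/12) + 13.08·e^(−0.0435·7/12) + 13.08·e^(−0.0435·10/12)
I = 13.0327 + 12.8451 + 12.7523 + 12.6143 = 51.2444
F = (S − I)·e^(rT) = (399.54 − 51.2444) · e^(0.0435·11/12)
= 348.2956 · e^0.039875 = 348.2956 × 1.040681 = €362.46

€362.46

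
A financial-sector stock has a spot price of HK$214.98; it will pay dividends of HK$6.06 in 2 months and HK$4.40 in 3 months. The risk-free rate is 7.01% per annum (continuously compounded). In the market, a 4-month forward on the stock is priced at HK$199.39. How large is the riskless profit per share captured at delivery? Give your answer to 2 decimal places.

PV(dividends) I = 6.06·e^(−0.0701·2/12) + 4.40·e^(−0.0701·3/12) = 10.3132
Fair forward F* = (S − I)·e^(rT) = (214.98 − 10.3132)·e^0.023367 = 204.6668 × 1.023642 = 209.5055
Market HK$199.39 < fair 209.5055: forward underpriced → reverse cash-and-carry (short the stock, invest proceeds at r, pay the dividends, go long the forward).
Profit at T = |F_mkt − F*| = |199.39 − 209.5055| = HK$10.12 per share

HK$10.12 per share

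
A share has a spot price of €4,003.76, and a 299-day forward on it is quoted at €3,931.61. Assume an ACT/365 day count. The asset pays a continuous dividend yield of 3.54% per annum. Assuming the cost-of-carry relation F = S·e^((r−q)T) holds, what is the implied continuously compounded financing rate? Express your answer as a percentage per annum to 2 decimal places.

From F = S·e^((r−q)T): (r − q) = ln(F/S)/T
ln(3931.61/4003.76) = ln(0.981979) = -0.018185
(r − q) = -0.018185 / (299/365) = -0.022199
r = ln(F/S)/T + q = -0.022199 + 0.0354 = 0.013201
r = 1.32%

1.32%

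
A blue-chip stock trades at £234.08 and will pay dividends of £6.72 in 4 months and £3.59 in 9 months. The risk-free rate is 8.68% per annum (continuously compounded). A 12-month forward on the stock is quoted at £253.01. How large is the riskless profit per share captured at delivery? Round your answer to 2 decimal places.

£8.49 per share

PV(dividends) I = 6.72·e^(−0.0868·4/12) + 3.59·e^(−0.0868·9/12) = 9.8921
Fair forward F* = (S − I)·e^(rT) = (234.08 − 9.8921)·e^0.086800 = 224.1879 × 1.090679 = 244.5170
Market £253.01 > fair 244.5170: forward overpriced → cash-and-carry (borrow at r, buy the stock and collect the dividends, short the forward).
Profit at T = |F_mkt − F*| = |253.01 − 244.5170| = £8.49 per share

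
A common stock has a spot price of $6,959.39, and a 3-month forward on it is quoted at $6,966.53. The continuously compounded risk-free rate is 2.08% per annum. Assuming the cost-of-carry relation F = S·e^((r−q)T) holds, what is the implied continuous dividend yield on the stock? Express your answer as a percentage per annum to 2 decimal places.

From F = S·e^((r−q)T): (r − q) = ln(F/S)/T
ln(6966.53/6959.39) = ln(1.001026) = 0.001025
(r − q) = 0.001025 / (3/12) = 0.004100
q = r − ln(F/S)/T = 0.0208 − 0.004100 = 0.016700
q = 1.67%

1.67%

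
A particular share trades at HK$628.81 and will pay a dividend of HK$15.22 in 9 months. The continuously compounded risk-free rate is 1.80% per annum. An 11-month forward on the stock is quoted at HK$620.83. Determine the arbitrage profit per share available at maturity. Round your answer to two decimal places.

PV(dividends) I = 15.22·e^(−0.0180·9/12) = 15.0159
Fair forward F* = (S − I)·e^(rT) = (628.81 − 15.0159)·e^0.016500 = 613.7941 × 1.016637 = 624.0058
Market HK$620.83 < fair 624.0058: forward underpriced → reverse cash-and-carry (short the stock, invest proceeds at r, pay the dividends, go long the forward).
Profit at T = |F_mkt − F*| = |620.83 − 624.0058| = HK$3.18 per share

HK$3.18 per share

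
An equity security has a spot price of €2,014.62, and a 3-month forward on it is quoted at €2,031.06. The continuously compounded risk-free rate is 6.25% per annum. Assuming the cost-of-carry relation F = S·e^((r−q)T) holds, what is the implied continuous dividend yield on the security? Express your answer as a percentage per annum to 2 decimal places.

3.00%

From F = S·e^((r−q)T): (r − q) = ln(F/S)/T
ln(2031.06/2014.62) = ln(1.008160) = 0.008127
(r − q) = 0.008127 / (3/12) = 0.032508
q = r − ln(F/S)/T = 0.0625 − 0.032508 = 0.029992
q = 3.00%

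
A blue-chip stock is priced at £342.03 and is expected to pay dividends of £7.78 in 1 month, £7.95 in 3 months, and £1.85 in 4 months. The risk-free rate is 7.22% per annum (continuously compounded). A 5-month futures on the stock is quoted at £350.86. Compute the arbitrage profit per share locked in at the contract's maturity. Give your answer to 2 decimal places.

PV(dividends) I = 7.78·e^(−0.0722·1/12) + 7.95·e^(−0.0722·3/12) + 1.85·e^(−0.0722·4/12) = 17.3471
Fair futures F* = (S − I)·e^(rT) = (342.03 − 17.3471)·e^0.030083 = 324.6829 × 1.030540 = 334.5987
Market £350.86 > fair 334.5987: forward overpriced → cash-and-carry (borrow at r, buy the stock and collect the dividends, short the forward).
Profit at T = |F_mkt − F*| = |350.86 − 334.5987| = £16.26 per share

£16.26 per share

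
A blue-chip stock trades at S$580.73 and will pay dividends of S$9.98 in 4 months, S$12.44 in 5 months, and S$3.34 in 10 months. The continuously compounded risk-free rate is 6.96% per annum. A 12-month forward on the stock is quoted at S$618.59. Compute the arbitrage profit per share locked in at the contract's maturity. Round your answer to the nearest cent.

PV(dividends) I = 9.98·e^(−0.0696·4/12) + 12.44·e^(−0.0696·5/12) + 3.34·e^(−0.0696·10/12) = 24.9873
Fair forward F* = (S − I)·e^(rT) = (580.73 − 24.9873)·e^0.069600 = 555.7427 × 1.072079 = 595.8001
Market S$618.59 > fair 595.8001: forward overpriced → cash-and-carry (borrow at r, buy the stock and collect the dividends, short the forward).
Profit at T = |F_mkt − F*| = |618.59 − 595.8001| = S$22.79 per share

S$22.79 per share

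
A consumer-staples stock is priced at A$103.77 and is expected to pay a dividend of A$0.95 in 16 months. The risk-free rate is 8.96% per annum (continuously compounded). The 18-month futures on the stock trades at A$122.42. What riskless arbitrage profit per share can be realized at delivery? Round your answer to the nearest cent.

PV(dividends) I = 0.95·e^(−0.0896·16/12) = 0.8430
Fair futures F* = (S − I)·e^(rT) = (103.77 − 0.8430)·e^0.134400 = 102.9270 × 1.143850 = 117.7330
Market A$122.42 > fair 117.7330: forward overpriced → cash-and-carry (borrow at r, buy the stock and collect the dividends, short the forward).
Profit at T = |F_mkt − F*| = |122.42 − 117.7330| = A$4.69 per share

A$4.69 per share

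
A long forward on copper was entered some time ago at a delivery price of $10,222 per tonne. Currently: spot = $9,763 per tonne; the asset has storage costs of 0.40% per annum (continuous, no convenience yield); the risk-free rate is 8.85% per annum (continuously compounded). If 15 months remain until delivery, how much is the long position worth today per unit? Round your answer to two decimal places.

Current fair forward for the remaining 15 months: F = S·e^((r + u)·T), (r + u) = 0.0885 + 0.0040 = 0.0925
F = 9763 · e^(0.0925 × 15/12) = 9763 × 1.12257483 = 10959.6981
Value of long forward = (F − K)·e^(−rT) = (10959.6981 − 10222) · e^(−0.0885·15/12)
= 737.6981 × 0.89527441 = 660.44

$660.44 per tonne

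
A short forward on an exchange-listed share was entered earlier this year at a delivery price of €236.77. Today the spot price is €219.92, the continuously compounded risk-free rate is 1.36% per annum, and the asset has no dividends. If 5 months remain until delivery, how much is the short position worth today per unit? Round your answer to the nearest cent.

€15.51

Current fair forward for the remaining 5 months: F = S·e^(r·T), r = 0.0136
F = 219.92 · e^(0.0136 × 5/12) = 219.92 × 1.005683 = 221.1698
Value of long forward = (F − K)·e^(−rT) = (221.1698 − 236.77) · e^(−0.0136·5/12)
= -15.6002 × 0.994349 = -15.51
Short position value = −(long value) = €15.51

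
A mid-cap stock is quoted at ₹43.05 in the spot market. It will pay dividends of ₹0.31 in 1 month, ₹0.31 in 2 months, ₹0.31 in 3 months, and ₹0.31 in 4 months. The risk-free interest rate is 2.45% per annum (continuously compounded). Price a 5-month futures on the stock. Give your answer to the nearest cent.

PV(dividends) I = 0.31·e^(−0.0245·1/12) + 0.31·e^(−0.0245·2/12) + 0.31·e^(−0.0245·3/12) + 0.31·e^(−0.0245·4/12)
I = 0.3094 + 0.3087 + 0.3081 + 0.3075 = 1.2337
F = (S − I)·e^(rT) = (43.05 − 1.2337) · e^(0.0245·5/12)
= 41.8163 · e^0.010208 = 41.8163 × 1.010260 = ₹42.25

₹42.25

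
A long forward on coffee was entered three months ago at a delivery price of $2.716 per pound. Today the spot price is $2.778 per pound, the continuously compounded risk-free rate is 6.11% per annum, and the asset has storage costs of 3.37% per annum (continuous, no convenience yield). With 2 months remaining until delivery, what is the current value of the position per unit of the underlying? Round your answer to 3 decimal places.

$0.105 per pound

Current fair forward for the remaining 2 months: F = S·e^((r + u)·T), (r + u) = 0.0611 + 0.0337 = 0.0948
F = 2.778 · e^(0.0948 × 2/12) = 2.778 × 1.015925 = 2.8222
Value of long forward = (F − K)·e^(−rT) = (2.8222 − 2.716) · e^(−0.0611·2/12)
= 0.1062 × 0.989868 = 0.105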